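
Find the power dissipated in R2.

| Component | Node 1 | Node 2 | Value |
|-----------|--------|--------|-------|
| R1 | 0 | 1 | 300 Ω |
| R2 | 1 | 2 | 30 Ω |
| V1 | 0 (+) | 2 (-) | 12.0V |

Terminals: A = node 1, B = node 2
Nodal analysis, taking node 2 as the 0 V reference.
Source V1 fixes V_0 = 12 V.
KCL at each unknown node (sum of currents leaving = 0; resistances in Ω):
  Node 1: (V_1 - 12)/300 + (V_1 - 0)/30 = 0
Collecting terms: 0.03667 × V_1 = 0.04  =>  V_1 = 1.091 V
I_R2 = (V_1 - V_2)/R2 = (1.091 - 0)/30 = 0.03636 A
P_R2 = I_R2² × R2 = (0.03636)² × 30 = 0.03967 W

Final answer: 0.03967 W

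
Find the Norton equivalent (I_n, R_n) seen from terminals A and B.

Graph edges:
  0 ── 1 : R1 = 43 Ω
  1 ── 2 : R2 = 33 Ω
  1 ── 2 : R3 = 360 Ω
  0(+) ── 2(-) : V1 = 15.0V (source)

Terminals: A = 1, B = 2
Find the Thévenin equivalent first; then I_n = V_th/R_th and R_n = R_th.
Step 1 — V_th is the open-circuit voltage V_A - V_B (nothing connected across the terminals).
Nodal analysis, taking node 2 as the 0 V reference.
Source V1 fixes V_0 = 15 V.
KCL at each unknown node (sum of currents leaving = 0; resistances in Ω):
  Node 1: (V_1 - 15)/43 + (V_1 - 0)/33 + (V_1 - 0)/360 = 0
Collecting terms: 0.05634 × V_1 = 0.3488  =>  V_1 = 6.192 V
V_th = V_1 - V_2 = 6.192 - 0 = 6.192 V
Step 2 — R_th: zero the source — replace V1 by a short circuit (node 2 merges into node 0) — and find the resistance seen between A (node 1) and B (node 0).
Reduce the network between node 1 (A) and node 0 (B) by series/parallel combination:
  Rp1 = R1 ‖ R2 ‖ R3 (parallel, all between nodes 0 and 1) = 1/(1/43 + 1/33 + 1/360) = 17.75 Ω
R_th = 17.75 Ω
I_n = V_th/R_th = 6.192/17.75 = 0.3488 A, and R_n = R_th = 17.75 Ω

Final answer: I_n = 0.3488 A, R_n = 17.75 Ω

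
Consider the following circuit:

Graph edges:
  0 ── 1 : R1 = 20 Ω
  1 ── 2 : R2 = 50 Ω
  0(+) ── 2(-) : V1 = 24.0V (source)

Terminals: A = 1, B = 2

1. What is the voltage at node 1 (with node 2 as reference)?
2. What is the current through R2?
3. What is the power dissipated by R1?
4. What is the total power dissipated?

Nodal analysis, taking node 2 as the 0 V reference.
Source V1 fixes V_0 = 24 V.
KCL at each unknown node (sum of currents leaving = 0; resistances in Ω):
  Node 1: (V_1 - 24)/20 + (V_1 - 0)/50 = 0
Collecting terms: 0.07 × V_1 = 1.2  =>  V_1 = 17.14 V
Part 1:
  Read off the nodal solution: V_1 = 17.14 V
Part 2:
  I_R2 = (V_1 - V_2)/R2 = (17.14 - 0)/50 = 0.3429 A
  Magnitude: I_R2 = 0.3429 A
Part 3:
  I_R1 = (V_0 - V_1)/R1 = (24 - 17.14)/20 = 0.3429 A
  P_R1 = I_R1² × R1 = (0.3429)² × 20 = 2.351 W
Part 4:
  Power in each resistor, P = (ΔV)²/R:
    P_R1 = (24 - 17.14)²/20 = 2.351 W
    P_R2 = (17.14 - 0)²/50 = 5.878 W
  P_total = P_R1 + P_R2 = 8.229 W

Final answers:
1. V_1 = 17.14 V
2. I_R2 = 0.3429 A
3. P_R1 = 2.351 W
4. P_total = 8.229 W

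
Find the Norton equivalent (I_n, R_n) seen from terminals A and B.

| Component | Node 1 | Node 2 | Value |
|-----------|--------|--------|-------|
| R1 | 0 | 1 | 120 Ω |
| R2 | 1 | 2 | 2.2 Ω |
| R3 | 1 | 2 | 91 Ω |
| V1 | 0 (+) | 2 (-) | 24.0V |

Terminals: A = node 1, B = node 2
Find the Thévenin equivalent first; then I_n = V_th/R_th and R_n = R_th.
Step 1 — V_th is the open-circuit voltage V_A - V_B (nothing connected across the terminals).
Nodal analysis, taking node 2 as the 0 V reference.
Source V1 fixes V_0 = 24 V.
KCL at each unknown node (sum of currents leaving = 0; resistances in Ω):
  Node 1: (V_1 - 24)/120 + (V_1 - 0)/2.2 + (V_1 - 0)/91 = 0
Collecting terms: 0.4739 × V_1 = 0.2  =>  V_1 = 0.4221 V
V_th = V_1 - V_2 = 0.4221 - 0 = 0.4221 V
Step 2 — R_th: zero the source — replace V1 by a short circuit (node 2 merges into node 0) — and find the resistance seen between A (node 1) and B (node 0).
Reduce the network between node 1 (A) and node 0 (B) by series/parallel combination:
  Rp1 = R1 ‖ R2 ‖ R3 (parallel, all between nodes 0 and 1) = 1/(1/120 + 1/2.2 + 1/91) = 2.11 Ω
R_th = 2.11 Ω
I_n = V_th/R_th = 0.4221/2.11 = 0.2 A, and R_n = R_th = 2.11 Ω

Final answer: I_n = 0.2 A, R_n = 2.11 Ω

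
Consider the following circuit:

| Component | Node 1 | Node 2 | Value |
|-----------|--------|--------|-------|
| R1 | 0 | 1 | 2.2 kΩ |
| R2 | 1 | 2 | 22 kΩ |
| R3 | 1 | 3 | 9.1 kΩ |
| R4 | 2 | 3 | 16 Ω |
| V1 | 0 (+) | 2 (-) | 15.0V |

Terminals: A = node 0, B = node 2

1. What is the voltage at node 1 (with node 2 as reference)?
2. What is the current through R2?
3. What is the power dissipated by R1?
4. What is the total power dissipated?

Nodal analysis, taking node 2 as the 0 V reference.
Source V1 fixes V_0 = 15 V.
KCL at each unknown node (sum of currents leaving = 0; resistances in Ω):
  Node 1: (V_1 - 15)/2200 + (V_1 - 0)/22000 + (V_1 - V_3)/9100 = 0
  Node 3: (V_3 - V_1)/9100 + (V_3 - 0)/16 = 0
Collecting terms (coefficients in siemens):
  0.0006099·V_1 - 0.0001099·V_3 = 0.006818
  0.06261·V_3 - 0.0001099·V_1 = 0
Determinant D = (0.0006099)(0.06261) - (-0.0001099)(-0.0001099) = 0.00003817
V_1 = [(0.006818)(0.06261) - (-0.0001099)(0)]/D = 11.18 V
V_3 = [(0.0006099)(0) - (0.006818)(-0.0001099)]/D = 0.01963 V
Part 1:
  Read off the nodal solution: V_1 = 11.18 V
Part 2:
  I_R2 = (V_1 - V_2)/R2 = (11.18 - 0)/22000 = 0.0005083 A
  Magnitude: I_R2 = 0.0005083 A
Part 3:
  I_R1 = (V_0 - V_1)/R1 = (15 - 11.18)/2200 = 0.001735 A
  P_R1 = I_R1² × R1 = (0.001735)² × 2200 = 0.006623 W
Part 4:
  Power in each resistor, P = (ΔV)²/R:
    P_R1 = (15 - 11.18)²/2200 = 0.006623 W
    P_R2 = (11.18 - 0)²/22000 = 0.005684 W
    P_R3 = (11.18 - 0.01963)²/9100 = 0.01369 W
    P_R4 = (0 - 0.01963)²/16 = 0.00002408 W
  P_total = P_R1 + P_R2 + P_R3 + P_R4 = 0.02603 W

Final answers:
1. V_1 = 11.18 V
2. I_R2 = 0.0005083 A
3. P_R1 = 0.006623 W
4. P_total = 0.02603 W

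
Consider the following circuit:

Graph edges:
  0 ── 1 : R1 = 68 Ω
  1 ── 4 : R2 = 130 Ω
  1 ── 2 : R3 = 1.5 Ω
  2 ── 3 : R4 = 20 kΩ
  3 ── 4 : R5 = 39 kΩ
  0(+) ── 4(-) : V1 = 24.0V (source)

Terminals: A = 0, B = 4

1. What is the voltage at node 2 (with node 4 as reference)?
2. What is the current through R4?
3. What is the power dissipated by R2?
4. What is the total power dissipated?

Nodal analysis, taking node 4 as the 0 V reference.
Source V1 fixes V_0 = 24 V.
KCL at each unknown node (sum of currents leaving = 0; resistances in Ω):
  Node 1: (V_1 - 24)/68 + (V_1 - 0)/130 + (V_1 - V_2)/1.5 = 0
  Node 2: (V_2 - V_1)/1.5 + (V_2 - V_3)/20000 = 0
  Node 3: (V_3 - V_2)/20000 + (V_3 - 0)/39000 = 0
Collecting terms (coefficients in siemens):
  0.6891·V_1 - 0.6667·V_2 = 0.3529
  0.6667·V_2 - 0.6667·V_1 - 0.00005·V_3 = 0
  0.00007564·V_3 - 0.00005·V_2 = 0
Solving these 3 simultaneous equations (Gaussian elimination) gives:
  V_1 = 15.75 V, V_2 = 15.75 V, V_3 = 10.41 V
Part 1:
  Read off the nodal solution: V_2 = 15.75 V
Part 2:
  I_R4 = (V_2 - V_3)/R4 = (15.75 - 10.41)/20000 = 0.0002669 A
  Magnitude: I_R4 = 0.0002669 A
Part 3:
  I_R2 = (V_1 - V_4)/R2 = (15.75 - 0)/130 = 0.1211 A
  P_R2 = I_R2² × R2 = (0.1211)² × 130 = 1.907 W
Part 4:
  Power in each resistor, P = (ΔV)²/R:
    P_R1 = (24 - 15.75)²/68 = 1.002 W
    P_R2 = (15.75 - 0)²/130 = 1.907 W
    P_R3 = (15.75 - 15.75)²/1.5 = 0.0000001068 W
    P_R4 = (15.75 - 10.41)²/20000 = 0.001424 W
    P_R5 = (10.41 - 0)²/39000 = 0.002778 W
  P_total = P_R1 + P_R2 + P_R3 + P_R4 + P_R5 = 2.913 W

Final answers:
1. V_2 = 15.75 V
2. I_R4 = 0.0002669 A
3. P_R2 = 1.907 W
4. P_total = 2.913 W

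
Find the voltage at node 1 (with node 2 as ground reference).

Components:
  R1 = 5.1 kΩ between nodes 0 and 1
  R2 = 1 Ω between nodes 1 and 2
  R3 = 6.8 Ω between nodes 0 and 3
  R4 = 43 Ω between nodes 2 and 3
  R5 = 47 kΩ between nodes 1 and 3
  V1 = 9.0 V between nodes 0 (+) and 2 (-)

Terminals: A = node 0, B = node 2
Nodal analysis, taking node 2 as the 0 V reference.
Source V1 fixes V_0 = 9 V.
KCL at each unknown node (sum of currents leaving = 0; resistances in Ω):
  Node 1: (V_1 - 9)/5100 + (V_1 - 0)/1 + (V_1 - V_3)/47000 = 0
  Node 3: (V_3 - 9)/6.8 + (V_3 - 0)/43 + (V_3 - V_1)/47000 = 0
Collecting terms (coefficients in siemens):
  1·V_1 - 0.00002128·V_3 = 0.001765
  0.1703·V_3 - 0.00002128·V_1 = 1.324
Determinant D = (1)(0.1703) - (-0.00002128)(-0.00002128) = 0.1704
V_1 = [(0.001765)(0.1703) - (-0.00002128)(1.324)]/D = 0.00193 V
V_3 = [(1)(1.324) - (0.001765)(-0.00002128)]/D = 7.77 V
The requested potential is V_1 = 0.00193 V.

Final answer: V_1 = 0.00193 V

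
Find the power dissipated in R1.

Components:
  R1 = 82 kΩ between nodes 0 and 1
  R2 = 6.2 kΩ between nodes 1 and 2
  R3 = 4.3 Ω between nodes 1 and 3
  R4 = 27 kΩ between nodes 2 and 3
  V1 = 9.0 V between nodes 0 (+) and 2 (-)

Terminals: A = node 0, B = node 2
Nodal analysis, taking node 2 as the 0 V reference.
Source V1 fixes V_0 = 9 V.
KCL at each unknown node (sum of currents leaving = 0; resistances in Ω):
  Node 1: (V_1 - 9)/82000 + (V_1 - 0)/6200 + (V_1 - V_3)/4.3 = 0
  Node 3: (V_3 - V_1)/4.3 + (V_3 - 0)/27000 = 0
Collecting terms (coefficients in siemens):
  0.2327·V_1 - 0.2326·V_3 = 0.0001098
  0.2326·V_3 - 0.2326·V_1 = 0
Determinant D = (0.2327)(0.2326) - (-0.2326)(-0.2326) = 0.00004897
V_1 = [(0.0001098)(0.2326) - (-0.2326)(0)]/D = 0.5214 V
V_3 = [(0.2327)(0) - (0.0001098)(-0.2326)]/D = 0.5213 V
I_R1 = (V_0 - V_1)/R1 = (9 - 0.5214)/82000 = 0.0001034 A
P_R1 = I_R1² × R1 = (0.0001034)² × 82000 = 0.0008767 W

Final answer: 0.0008767 W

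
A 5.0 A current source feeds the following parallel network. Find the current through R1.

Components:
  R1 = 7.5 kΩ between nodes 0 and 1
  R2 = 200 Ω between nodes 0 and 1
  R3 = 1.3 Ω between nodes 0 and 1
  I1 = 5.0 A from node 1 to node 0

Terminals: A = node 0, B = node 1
All resistors sit directly between nodes 0 and 1, so they are in parallel and share one voltage V; the full source current 5 A splits among them.
1/R_par = 1/7500 + 1/200 + 1/1.3 = 0.7744 S  =>  R_par = 1.291 Ω
V = I × R_par = 5 × 1.291 = 6.457 V
I_R1 = V/R1 = 6.457/7500 = 0.0008609 A

Final answer: 0.0008609 A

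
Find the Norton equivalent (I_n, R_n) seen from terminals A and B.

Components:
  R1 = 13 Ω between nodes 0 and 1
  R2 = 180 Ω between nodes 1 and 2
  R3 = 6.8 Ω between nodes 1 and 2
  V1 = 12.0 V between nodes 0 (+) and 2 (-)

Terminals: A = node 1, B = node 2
Find the Thévenin equivalent first; then I_n = V_th/R_th and R_n = R_th.
Step 1 — V_th is the open-circuit voltage V_A - V_B (nothing connected across the terminals).
Nodal analysis, taking node 2 as the 0 V reference.
Source V1 fixes V_0 = 12 V.
KCL at each unknown node (sum of currents leaving = 0; resistances in Ω):
  Node 1: (V_1 - 12)/13 + (V_1 - 0)/180 + (V_1 - 0)/6.8 = 0
Collecting terms: 0.2295 × V_1 = 0.9231  =>  V_1 = 4.021 V
V_th = V_1 - V_2 = 4.021 - 0 = 4.021 V
Step 2 — R_th: zero the source — replace V1 by a short circuit (node 2 merges into node 0) — and find the resistance seen between A (node 1) and B (node 0).
Reduce the network between node 1 (A) and node 0 (B) by series/parallel combination:
  Rp1 = R1 ‖ R2 ‖ R3 (parallel, all between nodes 0 and 1) = 1/(1/13 + 1/180 + 1/6.8) = 4.357 Ω
R_th = 4.357 Ω
I_n = V_th/R_th = 4.021/4.357 = 0.9231 A, and R_n = R_th = 4.357 Ω

Final answer: I_n = 0.9231 A, R_n = 4.357 Ω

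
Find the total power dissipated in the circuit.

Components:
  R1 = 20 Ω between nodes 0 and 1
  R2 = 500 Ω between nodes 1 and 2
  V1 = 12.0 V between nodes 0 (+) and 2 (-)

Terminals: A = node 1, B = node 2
Nodal analysis, taking node 2 as the 0 V reference.
Source V1 fixes V_0 = 12 V.
KCL at each unknown node (sum of currents leaving = 0; resistances in Ω):
  Node 1: (V_1 - 12)/20 + (V_1 - 0)/500 = 0
Collecting terms: 0.052 × V_1 = 0.6  =>  V_1 = 11.54 V
Power in each resistor, P = (ΔV)²/R:
  P_R1 = (12 - 11.54)²/20 = 0.01065 W
  P_R2 = (11.54 - 0)²/500 = 0.2663 W
P_total = P_R1 + P_R2 = 0.2769 W

Final answer: 0.2769 W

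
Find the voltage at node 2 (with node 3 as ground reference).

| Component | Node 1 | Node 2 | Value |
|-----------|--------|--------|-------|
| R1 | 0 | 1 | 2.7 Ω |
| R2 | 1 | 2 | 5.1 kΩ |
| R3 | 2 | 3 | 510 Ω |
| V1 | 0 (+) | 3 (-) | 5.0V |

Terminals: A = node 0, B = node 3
Nodal analysis, taking node 3 as the 0 V reference.
Source V1 fixes V_0 = 5 V.
KCL at each unknown node (sum of currents leaving = 0; resistances in Ω):
  Node 1: (V_1 - 5)/2.7 + (V_1 - V_2)/5100 = 0
  Node 2: (V_2 - V_1)/5100 + (V_2 - 0)/510 = 0
Collecting terms (coefficients in siemens):
  0.3706·V_1 - 0.0001961·V_2 = 1.852
  0.002157·V_2 - 0.0001961·V_1 = 0
Determinant D = (0.3706)(0.002157) - (-0.0001961)(-0.0001961) = 0.0007992
V_1 = [(1.852)(0.002157) - (-0.0001961)(0)]/D = 4.998 V
V_2 = [(0.3706)(0) - (1.852)(-0.0001961)]/D = 0.4543 V
The requested potential is V_2 = 0.4543 V.

Final answer: V_2 = 0.4543 V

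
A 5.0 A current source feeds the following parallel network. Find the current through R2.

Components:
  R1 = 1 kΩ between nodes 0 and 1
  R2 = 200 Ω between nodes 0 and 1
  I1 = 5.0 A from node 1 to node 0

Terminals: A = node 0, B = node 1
All resistors sit directly between nodes 0 and 1, so they are in parallel and share one voltage V; the full source current 5 A splits among them.
1/R_par = 1/1000 + 1/200 = 0.006 S  =>  R_par = 166.7 Ω
V = I × R_par = 5 × 166.7 = 833.3 V
I_R2 = V/R2 = 833.3/200 = 4.167 A

Final answer: 4.167 A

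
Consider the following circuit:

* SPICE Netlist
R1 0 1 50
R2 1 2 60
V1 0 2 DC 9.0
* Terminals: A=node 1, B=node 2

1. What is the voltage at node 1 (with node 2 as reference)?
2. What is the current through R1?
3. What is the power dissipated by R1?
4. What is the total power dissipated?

Nodal analysis, taking node 2 as the 0 V reference.
Source V1 fixes V_0 = 9 V.
KCL at each unknown node (sum of currents leaving = 0; resistances in Ω):
  Node 1: (V_1 - 9)/50 + (V_1 - 0)/60 = 0
Collecting terms: 0.03667 × V_1 = 0.18  =>  V_1 = 4.909 V
Part 1:
  Read off the nodal solution: V_1 = 4.909 V
Part 2:
  I_R1 = (V_0 - V_1)/R1 = (9 - 4.909)/50 = 0.08182 A
  Magnitude: I_R1 = 0.08182 A
Part 3:
  I_R1 = (V_0 - V_1)/R1 = (9 - 4.909)/50 = 0.08182 A
  P_R1 = I_R1² × R1 = (0.08182)² × 50 = 0.3347 W
Part 4:
  Power in each resistor, P = (ΔV)²/R:
    P_R1 = (9 - 4.909)²/50 = 0.3347 W
    P_R2 = (4.909 - 0)²/60 = 0.4017 W
  P_total = P_R1 + P_R2 = 0.7364 W

Final answers:
1. V_1 = 4.909 V
2. I_R1 = 0.08182 A
3. P_R1 = 0.3347 W
4. P_total = 0.7364 W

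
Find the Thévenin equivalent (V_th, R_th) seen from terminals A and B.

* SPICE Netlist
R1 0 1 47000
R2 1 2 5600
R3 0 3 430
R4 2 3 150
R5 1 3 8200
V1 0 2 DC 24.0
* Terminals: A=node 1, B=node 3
Step 1 — V_th is the open-circuit voltage V_A - V_B (nothing connected across the terminals).
Nodal analysis, taking node 2 as the 0 V reference.
Source V1 fixes V_0 = 24 V.
KCL at each unknown node (sum of currents leaving = 0; resistances in Ω):
  Node 1: (V_1 - 24)/47000 + (V_1 - 0)/5600 + (V_1 - V_3)/8200 = 0
  Node 3: (V_3 - 24)/430 + (V_3 - 0)/150 + (V_3 - V_1)/8200 = 0
Collecting terms (coefficients in siemens):
  0.0003218·V_1 - 0.000122·V_3 = 0.0005106
  0.009114·V_3 - 0.000122·V_1 = 0.05581
Determinant D = (0.0003218)(0.009114) - (-0.000122)(-0.000122) = 0.000002918
V_1 = [(0.0005106)(0.009114) - (-0.000122)(0.05581)]/D = 3.927 V
V_3 = [(0.0003218)(0.05581) - (0.0005106)(-0.000122)]/D = 6.176 V
V_th = V_1 - V_3 = 3.927 - 6.176 = -2.249 V
Step 2 — R_th: zero the source — replace V1 by a short circuit (node 2 merges into node 0) — and find the resistance seen between A (node 1) and B (node 3).
Reduce the network between node 1 (A) and node 3 (B) by series/parallel combination:
  Rp1 = R1 ‖ R2 (parallel, both between nodes 0 and 1) = 1/(1/47000 + 1/5600) = 5004 Ω
  Rp2 = R3 ‖ R4 (parallel, both between nodes 0 and 3) = 1/(1/430 + 1/150) = 111.2 Ω
  Rs1 = Rp1 + Rp2 (series, joined only at node 0) = 5004 + 111.2 = 5115 Ω
  Rp3 = R5 ‖ Rs1 (parallel, both between nodes 1 and 3) = 1/(1/8200 + 1/5115) = 3150 Ω
R_th = 3.15 kΩ

Final answer: V_th = -2.249 V, R_th = 3.15 kΩ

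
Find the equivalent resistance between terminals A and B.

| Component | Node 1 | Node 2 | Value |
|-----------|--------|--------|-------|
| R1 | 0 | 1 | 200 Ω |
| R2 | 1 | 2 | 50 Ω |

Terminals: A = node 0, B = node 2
Reduce the network between node 0 (A) and node 2 (B) by series/parallel combination:
  Rs1 = R1 + R2 (series, joined only at node 1) = 200 + 50 = 250 Ω
R_eq = 250 Ω

Final answer: 250 Ω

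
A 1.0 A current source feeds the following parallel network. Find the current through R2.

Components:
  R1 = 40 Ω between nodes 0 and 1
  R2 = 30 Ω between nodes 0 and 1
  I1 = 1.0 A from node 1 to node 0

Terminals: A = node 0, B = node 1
All resistors sit directly between nodes 0 and 1, so they are in parallel and share one voltage V; the full source current 1 A splits among them.
1/R_par = 1/40 + 1/30 = 0.05833 S  =>  R_par = 17.14 Ω
V = I × R_par = 1 × 17.14 = 17.14 V
I_R2 = V/R2 = 17.14/30 = 0.5714 A

Final answer: 0.5714 A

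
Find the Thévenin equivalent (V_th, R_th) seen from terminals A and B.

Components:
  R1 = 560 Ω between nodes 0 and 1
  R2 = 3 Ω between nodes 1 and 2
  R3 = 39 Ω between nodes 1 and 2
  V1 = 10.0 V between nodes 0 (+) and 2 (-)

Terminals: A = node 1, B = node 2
Step 1 — V_th is the open-circuit voltage V_A - V_B (nothing connected across the terminals).
Nodal analysis, taking node 2 as the 0 V reference.
Source V1 fixes V_0 = 10 V.
KCL at each unknown node (sum of currents leaving = 0; resistances in Ω):
  Node 1: (V_1 - 10)/560 + (V_1 - 0)/3 + (V_1 - 0)/39 = 0
Collecting terms: 0.3608 × V_1 = 0.01786  =>  V_1 = 0.0495 V
V_th = V_1 - V_2 = 0.0495 - 0 = 0.0495 V
Step 2 — R_th: zero the source — replace V1 by a short circuit (node 2 merges into node 0) — and find the resistance seen between A (node 1) and B (node 0).
Reduce the network between node 1 (A) and node 0 (B) by series/parallel combination:
  Rp1 = R1 ‖ R2 ‖ R3 (parallel, all between nodes 0 and 1) = 1/(1/560 + 1/3 + 1/39) = 2.772 Ω
R_th = 2.772 Ω

Final answer: V_th = 0.0495 V, R_th = 2.772 Ω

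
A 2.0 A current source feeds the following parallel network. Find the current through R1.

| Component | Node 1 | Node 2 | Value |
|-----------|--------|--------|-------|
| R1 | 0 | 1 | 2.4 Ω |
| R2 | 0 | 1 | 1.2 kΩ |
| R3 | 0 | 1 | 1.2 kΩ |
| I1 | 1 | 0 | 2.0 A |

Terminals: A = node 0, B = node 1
All resistors sit directly between nodes 0 and 1, so they are in parallel and share one voltage V; the full source current 2 A splits among them.
1/R_par = 1/2.4 + 1/1200 + 1/1200 = 0.4183 S  =>  R_par = 2.39 Ω
V = I × R_par = 2 × 2.39 = 4.781 V
I_R1 = V/R1 = 4.781/2.4 = 1.992 A

Final answer: 1.992 A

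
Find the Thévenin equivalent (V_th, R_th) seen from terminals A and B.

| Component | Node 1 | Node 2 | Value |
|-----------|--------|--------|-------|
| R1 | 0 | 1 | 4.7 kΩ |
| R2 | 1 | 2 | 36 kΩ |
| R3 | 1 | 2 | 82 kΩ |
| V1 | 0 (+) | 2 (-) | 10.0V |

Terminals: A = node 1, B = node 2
Step 1 — V_th is the open-circuit voltage V_A - V_B (nothing connected across the terminals).
Nodal analysis, taking node 2 as the 0 V reference.
Source V1 fixes V_0 = 10 V.
KCL at each unknown node (sum of currents leaving = 0; resistances in Ω):
  Node 1: (V_1 - 10)/4700 + (V_1 - 0)/36000 + (V_1 - 0)/82000 = 0
Collecting terms: 0.0002527 × V_1 = 0.002128  =>  V_1 = 8.418 V
V_th = V_1 - V_2 = 8.418 - 0 = 8.418 V
Step 2 — R_th: zero the source — replace V1 by a short circuit (node 2 merges into node 0) — and find the resistance seen between A (node 1) and B (node 0).
Reduce the network between node 1 (A) and node 0 (B) by series/parallel combination:
  Rp1 = R1 ‖ R2 ‖ R3 (parallel, all between nodes 0 and 1) = 1/(1/4700 + 1/36000 + 1/82000) = 3957 Ω
R_th = 3.957 kΩ

Final answer: V_th = 8.418 V, R_th = 3.957 kΩ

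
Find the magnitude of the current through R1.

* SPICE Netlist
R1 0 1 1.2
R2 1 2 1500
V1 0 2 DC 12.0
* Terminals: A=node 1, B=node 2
Nodal analysis, taking node 2 as the 0 V reference.
Source V1 fixes V_0 = 12 V.
KCL at each unknown node (sum of currents leaving = 0; resistances in Ω):
  Node 1: (V_1 - 12)/1.2 + (V_1 - 0)/1500 = 0
Collecting terms: 0.834 × V_1 = 10  =>  V_1 = 11.99 V
I_R1 = (V_0 - V_1)/R1 = (12 - 11.99)/1.2 = 0.007994 A
|I_R1| = 0.007994 A

Final answer: |I_R1| = 0.007994 A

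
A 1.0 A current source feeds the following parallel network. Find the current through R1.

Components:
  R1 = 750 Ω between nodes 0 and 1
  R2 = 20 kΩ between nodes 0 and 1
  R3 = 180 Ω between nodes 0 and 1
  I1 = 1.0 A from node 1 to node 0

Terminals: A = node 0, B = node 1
All resistors sit directly between nodes 0 and 1, so they are in parallel and share one voltage V; the full source current 1 A splits among them.
1/R_par = 1/750 + 1/20000 + 1/180 = 0.006939 S  =>  R_par = 144.1 Ω
V = I × R_par = 1 × 144.1 = 144.1 V
I_R1 = V/R1 = 144.1/750 = 0.1922 A

Final answer: 0.1922 A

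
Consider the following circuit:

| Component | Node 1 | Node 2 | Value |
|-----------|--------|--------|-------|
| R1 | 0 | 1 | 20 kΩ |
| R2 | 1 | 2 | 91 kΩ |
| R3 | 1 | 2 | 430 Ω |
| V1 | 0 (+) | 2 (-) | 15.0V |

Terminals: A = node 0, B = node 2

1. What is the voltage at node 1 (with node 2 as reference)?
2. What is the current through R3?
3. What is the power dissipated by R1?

Nodal analysis, taking node 2 as the 0 V reference.
Source V1 fixes V_0 = 15 V.
KCL at each unknown node (sum of currents leaving = 0; resistances in Ω):
  Node 1: (V_1 - 15)/20000 + (V_1 - 0)/91000 + (V_1 - 0)/430 = 0
Collecting terms: 0.002387 × V_1 = 0.00075  =>  V_1 = 0.3143 V
Part 1:
  Read off the nodal solution: V_1 = 0.3143 V
Part 2:
  I_R3 = (V_1 - V_2)/R3 = (0.3143 - 0)/430 = 0.0007308 A
  Magnitude: I_R3 = 0.0007308 A
Part 3:
  I_R1 = (V_0 - V_1)/R1 = (15 - 0.3143)/20000 = 0.0007343 A
  P_R1 = I_R1² × R1 = (0.0007343)² × 20000 = 0.01078 W

Final answers:
1. V_1 = 0.3143 V
2. I_R3 = 0.0007308 A
3. P_R1 = 0.01078 W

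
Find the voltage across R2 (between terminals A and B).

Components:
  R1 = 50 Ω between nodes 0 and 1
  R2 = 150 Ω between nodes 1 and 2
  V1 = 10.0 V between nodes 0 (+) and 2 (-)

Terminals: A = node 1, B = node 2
R1 and R2 are in series across V1 (node 0 → node 1 → node 2), and the output A–B is taken across R2, so this is a voltage divider.
Series current: I = V1/(R1 + R2) = 10/(50 + 150) = 10/200 = 0.05 A
V_R2 = I × R2 = V1 × R2/(R1 + R2) = 10 × 150/200 = 7.5 V

Final answer: 7.5 V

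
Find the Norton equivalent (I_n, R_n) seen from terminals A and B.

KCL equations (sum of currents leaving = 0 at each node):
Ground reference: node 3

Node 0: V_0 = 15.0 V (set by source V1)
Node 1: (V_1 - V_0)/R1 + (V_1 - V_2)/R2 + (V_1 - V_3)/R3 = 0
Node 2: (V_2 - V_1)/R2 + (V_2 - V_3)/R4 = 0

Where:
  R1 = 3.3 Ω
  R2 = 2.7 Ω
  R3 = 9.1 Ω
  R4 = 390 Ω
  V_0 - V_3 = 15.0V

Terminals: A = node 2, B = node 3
Find the Thévenin equivalent first; then I_n = V_th/R_th and R_n = R_th.
Step 1 — V_th is the open-circuit voltage V_A - V_B (nothing connected across the terminals).
Nodal analysis, taking node 3 as the 0 V reference.
Source V1 fixes V_0 = 15 V.
KCL at each unknown node (sum of currents leaving = 0; resistances in Ω):
  Node 1: (V_1 - 15)/3.3 + (V_1 - V_2)/2.7 + (V_1 - 0)/9.1 = 0
  Node 2: (V_2 - V_1)/2.7 + (V_2 - 0)/390 = 0
Collecting terms (coefficients in siemens):
  0.7833·V_1 - 0.3704·V_2 = 4.545
  0.3729·V_2 - 0.3704·V_1 = 0
Determinant D = (0.7833)(0.3729) - (-0.3704)(-0.3704) = 0.1549
V_1 = [(4.545)(0.3729) - (-0.3704)(0)]/D = 10.94 V
V_2 = [(0.7833)(0) - (4.545)(-0.3704)]/D = 10.87 V
V_th = V_2 - V_3 = 10.87 - 0 = 10.87 V
Step 2 — R_th: zero the source — replace V1 by a short circuit (node 3 merges into node 0) — and find the resistance seen between A (node 2) and B (node 0).
Reduce the network between node 2 (A) and node 0 (B) by series/parallel combination:
  Rp1 = R1 ‖ R3 (parallel, both between nodes 0 and 1) = 1/(1/3.3 + 1/9.1) = 2.422 Ω
  Rs1 = R2 + Rp1 (series, joined only at node 1) = 2.7 + 2.422 = 5.122 Ω
  Rp2 = R4 ‖ Rs1 (parallel, both between nodes 0 and 2) = 1/(1/390 + 1/5.122) = 5.055 Ω
R_th = 5.055 Ω
I_n = V_th/R_th = 10.87/5.055 = 2.149 A, and R_n = R_th = 5.055 Ω

Final answer: I_n = 2.149 A, R_n = 5.055 Ω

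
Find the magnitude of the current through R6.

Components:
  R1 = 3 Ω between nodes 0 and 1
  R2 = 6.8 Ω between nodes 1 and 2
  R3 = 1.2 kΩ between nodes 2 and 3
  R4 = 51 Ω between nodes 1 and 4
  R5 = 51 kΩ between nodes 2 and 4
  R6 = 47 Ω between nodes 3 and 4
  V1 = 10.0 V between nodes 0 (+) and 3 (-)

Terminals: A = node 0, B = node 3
Nodal analysis, taking node 3 as the 0 V reference.
Source V1 fixes V_0 = 10 V.
KCL at each unknown node (sum of currents leaving = 0; resistances in Ω):
  Node 1: (V_1 - 10)/3 + (V_1 - V_2)/6.8 + (V_1 - V_4)/51 = 0
  Node 2: (V_2 - V_1)/6.8 + (V_2 - 0)/1200 + (V_2 - V_4)/51000 = 0
  Node 4: (V_4 - V_1)/51 + (V_4 - V_2)/51000 + (V_4 - 0)/47 = 0
Collecting terms (coefficients in siemens):
  0.5·V_1 - 0.1471·V_2 - 0.01961·V_4 = 3.333
  0.1479·V_2 - 0.1471·V_1 - 0.00001961·V_4 = 0
  0.0409·V_4 - 0.01961·V_1 - 0.00001961·V_2 = 0
Solving these 3 simultaneous equations (Gaussian elimination) gives:
  V_1 = 9.679 V, V_2 = 9.624 V, V_4 = 4.645 V
I_R6 = (V_3 - V_4)/R6 = (0 - 4.645)/47 = -0.09882 A
|I_R6| = 0.09882 A

Final answer: |I_R6| = 0.09882 A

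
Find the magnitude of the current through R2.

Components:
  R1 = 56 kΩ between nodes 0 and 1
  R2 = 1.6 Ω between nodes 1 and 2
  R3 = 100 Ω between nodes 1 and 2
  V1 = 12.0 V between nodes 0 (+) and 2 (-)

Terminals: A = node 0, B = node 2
Nodal analysis, taking node 2 as the 0 V reference.
Source V1 fixes V_0 = 12 V.
KCL at each unknown node (sum of currents leaving = 0; resistances in Ω):
  Node 1: (V_1 - 12)/56000 + (V_1 - 0)/1.6 + (V_1 - 0)/100 = 0
Collecting terms: 0.635 × V_1 = 0.0002143  =>  V_1 = 0.0003374 V
I_R2 = (V_1 - V_2)/R2 = (0.0003374 - 0)/1.6 = 0.0002109 A
|I_R2| = 0.0002109 A

Final answer: |I_R2| = 0.0002109 A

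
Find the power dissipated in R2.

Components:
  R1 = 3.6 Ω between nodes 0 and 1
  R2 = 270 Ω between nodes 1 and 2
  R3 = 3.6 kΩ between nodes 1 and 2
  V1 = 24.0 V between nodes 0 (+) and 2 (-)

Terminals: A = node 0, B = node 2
Nodal analysis, taking node 2 as the 0 V reference.
Source V1 fixes V_0 = 24 V.
KCL at each unknown node (sum of currents leaving = 0; resistances in Ω):
  Node 1: (V_1 - 24)/3.6 + (V_1 - 0)/270 + (V_1 - 0)/3600 = 0
Collecting terms: 0.2818 × V_1 = 6.667  =>  V_1 = 23.66 V
I_R2 = (V_1 - V_2)/R2 = (23.66 - 0)/270 = 0.08763 A
P_R2 = I_R2² × R2 = (0.08763)² × 270 = 2.073 W

Final answer: 2.073 W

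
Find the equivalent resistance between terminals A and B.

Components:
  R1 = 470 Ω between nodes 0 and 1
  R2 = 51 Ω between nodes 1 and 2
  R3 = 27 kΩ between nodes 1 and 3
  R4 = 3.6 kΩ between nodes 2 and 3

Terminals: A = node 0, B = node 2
Reduce the network between node 0 (A) and node 2 (B) by series/parallel combination:
  Rs1 = R3 + R4 (series, joined only at node 3) = 27000 + 3600 = 30600 Ω
  Rp1 = R2 ‖ Rs1 (parallel, both between nodes 1 and 2) = 1/(1/51 + 1/30600) = 50.92 Ω
  Rs2 = R1 + Rp1 (series, joined only at node 1) = 470 + 50.92 = 520.9 Ω
R_eq = 520.9 Ω

Final answer: 520.9 Ω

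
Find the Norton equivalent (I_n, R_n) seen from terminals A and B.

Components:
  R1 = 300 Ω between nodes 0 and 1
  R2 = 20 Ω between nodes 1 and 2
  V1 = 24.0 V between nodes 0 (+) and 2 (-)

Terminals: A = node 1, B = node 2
Find the Thévenin equivalent first; then I_n = V_th/R_th and R_n = R_th.
Step 1 — V_th is the open-circuit voltage V_A - V_B (nothing connected across the terminals).
Nodal analysis, taking node 2 as the 0 V reference.
Source V1 fixes V_0 = 24 V.
KCL at each unknown node (sum of currents leaving = 0; resistances in Ω):
  Node 1: (V_1 - 24)/300 + (V_1 - 0)/20 = 0
Collecting terms: 0.05333 × V_1 = 0.08  =>  V_1 = 1.5 V
V_th = V_1 - V_2 = 1.5 - 0 = 1.5 V
Step 2 — R_th: zero the source — replace V1 by a short circuit (node 2 merges into node 0) — and find the resistance seen between A (node 1) and B (node 0).
Reduce the network between node 1 (A) and node 0 (B) by series/parallel combination:
  Rp1 = R1 ‖ R2 (parallel, both between nodes 0 and 1) = 1/(1/300 + 1/20) = 18.75 Ω
R_th = 18.75 Ω
I_n = V_th/R_th = 1.5/18.75 = 0.08 A, and R_n = R_th = 18.75 Ω

Final answer: I_n = 0.08 A, R_n = 18.75 Ω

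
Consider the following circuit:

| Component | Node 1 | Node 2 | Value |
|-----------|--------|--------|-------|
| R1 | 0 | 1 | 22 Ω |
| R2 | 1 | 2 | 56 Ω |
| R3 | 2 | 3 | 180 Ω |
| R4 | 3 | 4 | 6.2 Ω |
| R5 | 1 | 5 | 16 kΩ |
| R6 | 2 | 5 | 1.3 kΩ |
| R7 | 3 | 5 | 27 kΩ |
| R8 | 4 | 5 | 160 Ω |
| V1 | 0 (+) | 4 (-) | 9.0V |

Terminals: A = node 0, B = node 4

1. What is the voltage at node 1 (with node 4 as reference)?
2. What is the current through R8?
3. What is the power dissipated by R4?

Nodal analysis, taking node 4 as the 0 V reference.
Source V1 fixes V_0 = 9 V.
KCL at each unknown node (sum of currents leaving = 0; resistances in Ω):
  Node 1: (V_1 - 9)/22 + (V_1 - V_2)/56 + (V_1 - V_5)/16000 = 0
  Node 2: (V_2 - V_1)/56 + (V_2 - V_3)/180 + (V_2 - V_5)/1300 = 0
  Node 3: (V_3 - V_2)/180 + (V_3 - 0)/6.2 + (V_3 - V_5)/27000 = 0
  Node 5: (V_5 - V_1)/16000 + (V_5 - V_2)/1300 + (V_5 - V_3)/27000 + (V_5 - 0)/160 = 0
Collecting terms (coefficients in siemens):
  0.06337·V_1 - 0.01786·V_2 - 0.0000625·V_5 = 0.4091
  0.02418·V_2 - 0.01786·V_1 - 0.005556·V_3 - 0.0007692·V_5 = 0
  0.1669·V_3 - 0.005556·V_2 - 0.00003704·V_5 = 0
  0.007119·V_5 - 0.0000625·V_1 - 0.0007692·V_2 - 0.00003704·V_3 = 0
Solving these 4 simultaneous equations (Gaussian elimination) gives:
  V_1 = 8.177 V, V_2 = 6.108 V, V_3 = 0.2035 V, V_5 = 0.7329 V
Part 1:
  Read off the nodal solution: V_1 = 8.177 V
Part 2:
  I_R8 = (V_4 - V_5)/R8 = (0 - 0.7329)/160 = -0.004581 A
  Magnitude: I_R8 = 0.004581 A
Part 3:
  I_R4 = (V_3 - V_4)/R4 = (0.2035 - 0)/6.2 = 0.03282 A
  P_R4 = I_R4² × R4 = (0.03282)² × 6.2 = 0.00668 W

Final answers:
1. V_1 = 8.177 V
2. I_R8 = 0.004581 A
3. P_R4 = 0.00668 W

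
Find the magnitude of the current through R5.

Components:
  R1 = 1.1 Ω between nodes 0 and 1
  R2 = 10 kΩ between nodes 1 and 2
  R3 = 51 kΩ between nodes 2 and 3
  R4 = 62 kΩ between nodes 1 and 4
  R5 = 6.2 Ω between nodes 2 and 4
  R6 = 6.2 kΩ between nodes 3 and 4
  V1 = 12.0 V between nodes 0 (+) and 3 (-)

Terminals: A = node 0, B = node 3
Nodal analysis, taking node 3 as the 0 V reference.
Source V1 fixes V_0 = 12 V.
KCL at each unknown node (sum of currents leaving = 0; resistances in Ω):
  Node 1: (V_1 - 12)/1.1 + (V_1 - V_2)/10000 + (V_1 - V_4)/62000 = 0
  Node 2: (V_2 - V_1)/10000 + (V_2 - 0)/51000 + (V_2 - V_4)/6.2 = 0
  Node 4: (V_4 - V_1)/62000 + (V_4 - V_2)/6.2 + (V_4 - 0)/6200 = 0
Collecting terms (coefficients in siemens):
  0.9092·V_1 - 0.0001·V_2 - 0.00001613·V_4 = 10.91
  0.1614·V_2 - 0.0001·V_1 - 0.1613·V_4 = 0
  0.1615·V_4 - 0.00001613·V_1 - 0.1613·V_2 = 0
Solving these 3 simultaneous equations (Gaussian elimination) gives:
  V_1 = 12 V, V_2 = 4.694 V, V_4 = 4.69 V
I_R5 = (V_2 - V_4)/R5 = (4.694 - 4.69)/6.2 = 0.0006385 A
|I_R5| = 0.0006385 A

Final answer: |I_R5| = 0.0006385 A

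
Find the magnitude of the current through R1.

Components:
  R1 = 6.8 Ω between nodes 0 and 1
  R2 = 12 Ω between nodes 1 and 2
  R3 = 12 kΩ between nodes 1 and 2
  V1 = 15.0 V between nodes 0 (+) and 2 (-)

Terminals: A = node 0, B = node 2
Nodal analysis, taking node 2 as the 0 V reference.
Source V1 fixes V_0 = 15 V.
KCL at each unknown node (sum of currents leaving = 0; resistances in Ω):
  Node 1: (V_1 - 15)/6.8 + (V_1 - 0)/12 + (V_1 - 0)/12000 = 0
Collecting terms: 0.2305 × V_1 = 2.206  =>  V_1 = 9.571 V
I_R1 = (V_0 - V_1)/R1 = (15 - 9.571)/6.8 = 0.7984 A
|I_R1| = 0.7984 A

Final answer: |I_R1| = 0.7984 A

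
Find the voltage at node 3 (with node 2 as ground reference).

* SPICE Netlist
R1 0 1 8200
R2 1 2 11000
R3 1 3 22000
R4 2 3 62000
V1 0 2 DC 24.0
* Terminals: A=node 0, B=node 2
Nodal analysis, taking node 2 as the 0 V reference.
Source V1 fixes V_0 = 24 V.
KCL at each unknown node (sum of currents leaving = 0; resistances in Ω):
  Node 1: (V_1 - 24)/8200 + (V_1 - 0)/11000 + (V_1 - V_3)/22000 = 0
  Node 3: (V_3 - V_1)/22000 + (V_3 - 0)/62000 = 0
Collecting terms (coefficients in siemens):
  0.0002583·V_1 - 0.00004545·V_3 = 0.002927
  0.00006158·V_3 - 0.00004545·V_1 = 0
Determinant D = (0.0002583)(0.00006158) - (-0.00004545)(-0.00004545) = 0.00000001384
V_1 = [(0.002927)(0.00006158) - (-0.00004545)(0)]/D = 13.02 V
V_3 = [(0.0002583)(0) - (0.002927)(-0.00004545)]/D = 9.611 V
The requested potential is V_3 = 9.611 V.

Final answer: V_3 = 9.611 V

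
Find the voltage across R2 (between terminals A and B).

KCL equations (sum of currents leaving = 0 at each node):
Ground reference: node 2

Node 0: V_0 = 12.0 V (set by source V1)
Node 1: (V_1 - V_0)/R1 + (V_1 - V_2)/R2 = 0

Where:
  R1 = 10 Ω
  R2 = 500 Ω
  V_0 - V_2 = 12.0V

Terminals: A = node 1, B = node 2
R1 and R2 are in series across V1 (node 0 → node 1 → node 2), and the output A–B is taken across R2, so this is a voltage divider.
Series current: I = V1/(R1 + R2) = 12/(10 + 500) = 12/510 = 0.02353 A
V_R2 = I × R2 = V1 × R2/(R1 + R2) = 12 × 500/510 = 11.76 V

Final answer: 11.76 V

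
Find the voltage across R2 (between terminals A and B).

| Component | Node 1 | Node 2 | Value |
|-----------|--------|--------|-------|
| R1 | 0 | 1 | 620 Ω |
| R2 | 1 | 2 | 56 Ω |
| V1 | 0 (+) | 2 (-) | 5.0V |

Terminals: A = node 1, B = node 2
R1 and R2 are in series across V1 (node 0 → node 1 → node 2), and the output A–B is taken across R2, so this is a voltage divider.
Series current: I = V1/(R1 + R2) = 5/(620 + 56) = 5/676 = 0.007396 A
V_R2 = I × R2 = V1 × R2/(R1 + R2) = 5 × 56/676 = 0.4142 V

Final answer: 0.4142 V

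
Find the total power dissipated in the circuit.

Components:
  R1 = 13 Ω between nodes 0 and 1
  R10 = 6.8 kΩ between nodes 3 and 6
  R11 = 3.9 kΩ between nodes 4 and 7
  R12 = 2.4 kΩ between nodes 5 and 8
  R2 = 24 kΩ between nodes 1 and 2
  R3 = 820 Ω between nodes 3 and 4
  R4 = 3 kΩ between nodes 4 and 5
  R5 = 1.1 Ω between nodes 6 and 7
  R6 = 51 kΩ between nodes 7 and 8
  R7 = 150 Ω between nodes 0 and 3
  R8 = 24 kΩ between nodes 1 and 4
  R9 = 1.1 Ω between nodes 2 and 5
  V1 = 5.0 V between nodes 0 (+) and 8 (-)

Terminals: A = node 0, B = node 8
Nodal analysis, taking node 8 as the 0 V reference.
Source V1 fixes V_0 = 5 V.
KCL at each unknown node (sum of currents leaving = 0; resistances in Ω):
  Node 1: (V_1 - 5)/13 + (V_1 - V_2)/24000 + (V_1 - V_4)/24000 = 0
  Node 2: (V_2 - V_1)/24000 + (V_2 - V_5)/1.1 = 0
  Node 3: (V_3 - V_4)/820 + (V_3 - 5)/150 + (V_3 - V_6)/6800 = 0
  Node 4: (V_4 - V_3)/820 + (V_4 - V_5)/3000 + (V_4 - V_1)/24000 + (V_4 - V_7)/3900 = 0
  Node 5: (V_5 - V_4)/3000 + (V_5 - V_2)/1.1 + (V_5 - 0)/2400 = 0
  Node 6: (V_6 - V_7)/1.1 + (V_6 - V_3)/6800 = 0
  Node 7: (V_7 - V_6)/1.1 + (V_7 - 0)/51000 + (V_7 - V_4)/3900 = 0
Collecting terms (coefficients in siemens):
  0.07701·V_1 - 0.00004167·V_2 - 0.00004167·V_4 = 0.3846
  0.9091·V_2 - 0.00004167·V_1 - 0.9091·V_5 = 0
  0.008033·V_3 - 0.00122·V_4 - 0.0001471·V_6 = 0.03333
  0.001851·V_4 - 0.00004167·V_1 - 0.00122·V_3 - 0.0003333·V_5 - 0.0002564·V_7 = 0
  0.9098·V_5 - 0.9091·V_2 - 0.0003333·V_4 = 0
  0.9092·V_6 - 0.0001471·V_3 - 0.9091·V_7 = 0
  0.9094·V_7 - 0.0002564·V_4 - 0.9091·V_6 = 0
Solving these 7 simultaneous equations (Gaussian elimination) gives:
  V_1 = 4.998 V, V_2 = 2.072 V, V_3 = 4.88 V, V_4 = 4.297 V
  V_5 = 2.072 V, V_6 = 4.301 V, V_7 = 4.301 V
Power in each resistor, P = (ΔV)²/R:
  P_R1 = (5 - 4.998)²/13 = 0.0000002968 W
  P_R2 = (4.998 - 2.072)²/24000 = 0.0003566 W
  P_R3 = (4.88 - 4.297)²/820 = 0.0004151 W
  P_R4 = (4.297 - 2.072)²/3000 = 0.00165 W
  P_R5 = (4.301 - 4.301)²/1.1 = 0.000000007994 W
  P_R6 = (4.301 - 0)²/51000 = 0.0003627 W
  P_R7 = (5 - 4.88)²/150 = 0.00009521 W
  P_R8 = (4.998 - 4.297)²/24000 = 0.00002047 W
  P_R9 = (2.072 - 2.072)²/1.1 = 0.00000001634 W
  P_R10 = (4.88 - 4.301)²/6800 = 0.00004942 W
  P_R11 = (4.297 - 4.301)²/3900 = 0.00000000332 W
  P_R12 = (2.072 - 0)²/2400 = 0.001789 W
P_total = P_R1 + P_R2 + P_R3 + P_R4 + P_R5 + P_R6 + P_R7 + P_R8 + P_R9 + P_R10 + P_R11 + P_R12 = 0.004739 W

Final answer: 0.004739 W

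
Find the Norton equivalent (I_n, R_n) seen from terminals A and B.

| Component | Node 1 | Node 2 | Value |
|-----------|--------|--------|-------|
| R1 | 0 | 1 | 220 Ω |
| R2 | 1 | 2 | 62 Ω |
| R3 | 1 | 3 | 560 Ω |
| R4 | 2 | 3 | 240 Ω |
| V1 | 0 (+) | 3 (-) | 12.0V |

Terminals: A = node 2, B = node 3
Find the Thévenin equivalent first; then I_n = V_th/R_th and R_n = R_th.
Step 1 — V_th is the open-circuit voltage V_A - V_B (nothing connected across the terminals).
Nodal analysis, taking node 3 as the 0 V reference.
Source V1 fixes V_0 = 12 V.
KCL at each unknown node (sum of currents leaving = 0; resistances in Ω):
  Node 1: (V_1 - 12)/220 + (V_1 - V_2)/62 + (V_1 - 0)/560 = 0
  Node 2: (V_2 - V_1)/62 + (V_2 - 0)/240 = 0
Collecting terms (coefficients in siemens):
  0.02246·V_1 - 0.01613·V_2 = 0.05455
  0.0203·V_2 - 0.01613·V_1 = 0
Determinant D = (0.02246)(0.0203) - (-0.01613)(-0.01613) = 0.0001957
V_1 = [(0.05455)(0.0203) - (-0.01613)(0)]/D = 5.657 V
V_2 = [(0.02246)(0) - (0.05455)(-0.01613)]/D = 4.495 V
V_th = V_2 - V_3 = 4.495 - 0 = 4.495 V
Step 2 — R_th: zero the source — replace V1 by a short circuit (node 3 merges into node 0) — and find the resistance seen between A (node 2) and B (node 0).
Reduce the network between node 2 (A) and node 0 (B) by series/parallel combination:
  Rp1 = R1 ‖ R3 (parallel, both between nodes 0 and 1) = 1/(1/220 + 1/560) = 157.9 Ω
  Rs1 = R2 + Rp1 (series, joined only at node 1) = 62 + 157.9 = 219.9 Ω
  Rp2 = R4 ‖ Rs1 (parallel, both between nodes 0 and 2) = 1/(1/240 + 1/219.9) = 114.8 Ω
R_th = 114.8 Ω
I_n = V_th/R_th = 4.495/114.8 = 0.03917 A, and R_n = R_th = 114.8 Ω

Final answer: I_n = 0.03917 A, R_n = 114.8 Ω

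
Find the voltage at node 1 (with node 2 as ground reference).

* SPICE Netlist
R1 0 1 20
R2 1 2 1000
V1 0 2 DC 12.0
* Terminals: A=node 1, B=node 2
Nodal analysis, taking node 2 as the 0 V reference.
Source V1 fixes V_0 = 12 V.
KCL at each unknown node (sum of currents leaving = 0; resistances in Ω):
  Node 1: (V_1 - 12)/20 + (V_1 - 0)/1000 = 0
Collecting terms: 0.051 × V_1 = 0.6  =>  V_1 = 11.76 V
The requested potential is V_1 = 11.76 V.

Final answer: V_1 = 11.76 V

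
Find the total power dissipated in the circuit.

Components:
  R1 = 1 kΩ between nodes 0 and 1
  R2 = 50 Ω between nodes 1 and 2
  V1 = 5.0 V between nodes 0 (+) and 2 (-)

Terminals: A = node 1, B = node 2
Nodal analysis, taking node 2 as the 0 V reference.
Source V1 fixes V_0 = 5 V.
KCL at each unknown node (sum of currents leaving = 0; resistances in Ω):
  Node 1: (V_1 - 5)/1000 + (V_1 - 0)/50 = 0
Collecting terms: 0.021 × V_1 = 0.005  =>  V_1 = 0.2381 V
Power in each resistor, P = (ΔV)²/R:
  P_R1 = (5 - 0.2381)²/1000 = 0.02268 W
  P_R2 = (0.2381 - 0)²/50 = 0.001134 W
P_total = P_R1 + P_R2 = 0.02381 W

Final answer: 0.02381 W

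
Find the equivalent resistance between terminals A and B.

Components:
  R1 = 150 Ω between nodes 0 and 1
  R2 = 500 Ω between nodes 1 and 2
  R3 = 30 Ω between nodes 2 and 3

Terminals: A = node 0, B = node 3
Reduce the network between node 0 (A) and node 3 (B) by series/parallel combination:
  Rs1 = R1 + R2 (series, joined only at node 1) = 150 + 500 = 650 Ω
  Rs2 = R3 + Rs1 (series, joined only at node 2) = 30 + 650 = 680 Ω
R_eq = 680 Ω

Final answer: 680 Ω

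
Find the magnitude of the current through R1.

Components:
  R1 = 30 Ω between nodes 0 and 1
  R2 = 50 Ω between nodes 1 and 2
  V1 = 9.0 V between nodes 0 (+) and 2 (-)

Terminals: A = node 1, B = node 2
Nodal analysis, taking node 2 as the 0 V reference.
Source V1 fixes V_0 = 9 V.
KCL at each unknown node (sum of currents leaving = 0; resistances in Ω):
  Node 1: (V_1 - 9)/30 + (V_1 - 0)/50 = 0
Collecting terms: 0.05333 × V_1 = 0.3  =>  V_1 = 5.625 V
I_R1 = (V_0 - V_1)/R1 = (9 - 5.625)/30 = 0.1125 A
|I_R1| = 0.1125 A

Final answer: |I_R1| = 0.1125 A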